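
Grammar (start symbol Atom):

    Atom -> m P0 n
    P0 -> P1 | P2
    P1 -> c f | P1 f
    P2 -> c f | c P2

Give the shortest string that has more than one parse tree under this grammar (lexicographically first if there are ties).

m c f n

length 4: m c f n has 2 parse trees

Two derivations of m c f n:
  Atom ⇒ m P0 n ⇒ m P1 n ⇒ m c f n
  Atom ⇒ m P0 n ⇒ m P2 n ⇒ m c f n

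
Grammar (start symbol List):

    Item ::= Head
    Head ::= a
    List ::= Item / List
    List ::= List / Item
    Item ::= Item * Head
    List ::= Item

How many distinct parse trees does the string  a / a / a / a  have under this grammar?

Parse trees for a / a / a / a:
  [List [Item [Head a]] / [List [Item [Head a]] / [List [Item [Head a]] / [List [Item [Head a]]]]]]
  [List [Item [Head a]] / [List [Item [Head a]] / [List [List [Item [Head a]]] / [Item [Head a]]]]]
  [List [Item [Head a]] / [List [List [Item [Head a]] / [List [Item [Head a]]]] / [Item [Head a]]]]
  [List [Item [Head a]] / [List [List [List [Item [Head a]]] / [Item [Head a]]] / [Item [Head a]]]]
  [List [List [Item [Head a]] / [List [Item [Head a]] / [List [Item [Head a]]]]] / [Item [Head a]]]
  [List [List [Item [Head a]] / [List [List [Item [Head a]]] / [Item [Head a]]]] / [Item [Head a]]]
  [List [List [List [Item [Head a]] / [List [Item [Head a]]]] / [Item [Head a]]] / [Item [Head a]]]
  [List [List [List [List [Item [Head a]]] / [Item [Head a]]] / [Item [Head a]]] / [Item [Head a]]]

8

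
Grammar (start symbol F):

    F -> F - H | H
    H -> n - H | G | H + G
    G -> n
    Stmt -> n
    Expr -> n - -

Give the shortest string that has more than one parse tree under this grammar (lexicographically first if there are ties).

n - n

length 1: no string has ≥2 trees
length 3: n - n has 2 parse trees

Two derivations of n - n:
  F ⇒ F - H ⇒ H - H ⇒ G - H ⇒ n - H ⇒ n - G ⇒ n - n
  F ⇒ H ⇒ n - H ⇒ n - G ⇒ n - n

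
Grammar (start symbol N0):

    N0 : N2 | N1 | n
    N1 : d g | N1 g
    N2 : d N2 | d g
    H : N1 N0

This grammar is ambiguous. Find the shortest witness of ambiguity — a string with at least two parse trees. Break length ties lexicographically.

d g

length 1: no string has ≥2 trees
length 2: d g has 2 parse trees

Two derivations of d g:
  N0 ⇒ N2 ⇒ d g
  N0 ⇒ N1 ⇒ d g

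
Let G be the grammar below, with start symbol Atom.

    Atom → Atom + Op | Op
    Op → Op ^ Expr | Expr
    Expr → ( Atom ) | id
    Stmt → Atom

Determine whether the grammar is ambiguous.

(Stmt is unreachable from Atom, so its rules don't affect L(Atom).) This is a standard precedence ladder (Atom over Op over Expr), with each level left-recursive on its own operator ('+' at Atom, '^' at Op). That structure is LR(1), hence unambiguous.

Unambiguous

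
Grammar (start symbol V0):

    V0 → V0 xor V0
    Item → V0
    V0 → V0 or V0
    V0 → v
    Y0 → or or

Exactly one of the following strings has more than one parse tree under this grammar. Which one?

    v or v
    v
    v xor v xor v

v xor v xor v

v or v: 1 tree
v: 1 tree
v xor v xor v: 2 trees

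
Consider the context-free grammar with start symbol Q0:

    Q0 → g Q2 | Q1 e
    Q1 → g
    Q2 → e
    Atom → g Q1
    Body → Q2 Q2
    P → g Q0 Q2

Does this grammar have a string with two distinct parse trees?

Ambiguous

Witness: g e

Derivation 1: Q0 ⇒ g Q2 ⇒ g e
Derivation 2: Q0 ⇒ Q1 e ⇒ g e

Two distinct leftmost derivations for the same string.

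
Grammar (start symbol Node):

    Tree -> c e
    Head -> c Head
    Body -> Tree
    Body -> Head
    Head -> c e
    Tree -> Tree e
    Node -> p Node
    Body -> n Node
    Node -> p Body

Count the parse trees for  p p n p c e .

Parse trees for p p n p c e:
  [Node p [Node p [Body n [Node p [Body [Tree c e]]]]]]
  [Node p [Node p [Body n [Node p [Body [Head c e]]]]]]

2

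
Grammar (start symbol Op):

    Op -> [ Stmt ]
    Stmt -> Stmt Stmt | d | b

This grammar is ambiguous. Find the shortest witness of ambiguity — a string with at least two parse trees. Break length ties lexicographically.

[ b b b ]

length 3: no string has ≥2 trees
length 4: no string has ≥2 trees
length 5: [ b b b ] has 2 parse trees

Two derivations of [ b b b ]:
  Op ⇒ [ Stmt ] ⇒ [ Stmt Stmt ] ⇒ [ Stmt Stmt Stmt ] ⇒ [ b Stmt Stmt ] ⇒ [ b b Stmt ] ⇒ [ b b b ]
  Op ⇒ [ Stmt ] ⇒ [ Stmt Stmt ] ⇒ [ b Stmt ] ⇒ [ b Stmt Stmt ] ⇒ [ b b Stmt ] ⇒ [ b b b ]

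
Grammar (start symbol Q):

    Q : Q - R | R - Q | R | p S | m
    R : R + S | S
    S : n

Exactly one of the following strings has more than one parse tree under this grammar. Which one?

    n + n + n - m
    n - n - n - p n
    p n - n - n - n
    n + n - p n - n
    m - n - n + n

n + n + n - m: 1 tree
n - n - n - p n: 1 tree
p n - n - n - n: 1 tree
n + n - p n - n: 2 trees
m - n - n + n: 1 tree

n + n - p n - n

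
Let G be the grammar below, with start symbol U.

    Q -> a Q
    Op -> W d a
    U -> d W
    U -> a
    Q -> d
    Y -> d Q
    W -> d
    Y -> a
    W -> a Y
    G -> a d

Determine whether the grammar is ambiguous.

Only U, W, Y, Q are reachable from U; ignoring the rest: Each reachable nonterminal has at most one production per leading terminal, and all productions are right-linear; the derivation is determined token-by-token.

Unambiguous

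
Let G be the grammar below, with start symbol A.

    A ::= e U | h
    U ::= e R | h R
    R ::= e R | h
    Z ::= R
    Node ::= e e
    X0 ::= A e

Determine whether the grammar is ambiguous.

Unambiguous

Only A, U, R are reachable from A; ignoring the rest: Restricted to the reachable nonterminals, every rule has the form A → t or A → t B, and no two rules for the same A share a first terminal. The grammar encodes a DFA — one run per string.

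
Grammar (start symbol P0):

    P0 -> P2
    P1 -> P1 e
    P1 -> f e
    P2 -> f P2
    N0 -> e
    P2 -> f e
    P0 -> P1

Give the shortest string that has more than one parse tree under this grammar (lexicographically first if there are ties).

length 2: f e has 2 parse trees

Two derivations of f e:
  P0 ⇒ P2 ⇒ f e
  P0 ⇒ P1 ⇒ f e

f e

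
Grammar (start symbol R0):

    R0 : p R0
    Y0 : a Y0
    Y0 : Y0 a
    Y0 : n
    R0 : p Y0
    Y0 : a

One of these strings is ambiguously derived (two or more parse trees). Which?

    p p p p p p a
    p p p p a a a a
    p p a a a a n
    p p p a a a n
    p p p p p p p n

p p p p a a a a

p p p p p p a: 1 tree
p p p p a a a a: 8 trees
p p a a a a n: 1 tree
p p p a a a n: 1 tree
p p p p p p p n: 1 tree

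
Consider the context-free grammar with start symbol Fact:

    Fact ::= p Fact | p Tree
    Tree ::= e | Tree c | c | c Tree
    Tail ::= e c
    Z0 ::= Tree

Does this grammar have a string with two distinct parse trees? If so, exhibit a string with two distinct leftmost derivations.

Ambiguous

Witness: p c c

Derivation 1: Fact ⇒ p Tree ⇒ p Tree c ⇒ p c c
Derivation 2: Fact ⇒ p Tree ⇒ p c Tree ⇒ p c c

Two distinct leftmost derivations for the same string.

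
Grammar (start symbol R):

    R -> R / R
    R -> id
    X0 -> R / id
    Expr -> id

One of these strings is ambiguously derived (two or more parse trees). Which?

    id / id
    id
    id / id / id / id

id / id / id / id

id / id: 1 tree
id: 1 tree
id / id / id / id: 5 trees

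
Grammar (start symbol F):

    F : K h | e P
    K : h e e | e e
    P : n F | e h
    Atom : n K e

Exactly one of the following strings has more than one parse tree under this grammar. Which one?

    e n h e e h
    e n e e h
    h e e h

e n h e e h: 1 tree
e n e e h: 2 trees
h e e h: 1 tree

e n e e h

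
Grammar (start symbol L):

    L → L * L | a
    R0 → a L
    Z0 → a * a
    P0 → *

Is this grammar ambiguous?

Witness: a * a * a

Derivation 1: L ⇒ L * L ⇒ L * L * L ⇒ a * L * L ⇒ a * a * L ⇒ a * a * a
Derivation 2: L ⇒ L * L ⇒ a * L ⇒ a * L * L ⇒ a * a * L ⇒ a * a * a

Two distinct leftmost derivations for the same string.

Ambiguous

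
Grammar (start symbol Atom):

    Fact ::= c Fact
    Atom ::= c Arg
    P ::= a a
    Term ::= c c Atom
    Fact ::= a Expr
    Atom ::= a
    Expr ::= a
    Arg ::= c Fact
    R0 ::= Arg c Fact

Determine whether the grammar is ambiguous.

Only Atom, Arg, Fact, Expr are reachable from Atom; ignoring the rest: Restricted to the reachable nonterminals, every rule has the form A → t or A → t B, and no two rules for the same A share a first terminal. The grammar encodes a DFA — one run per string.

Unambiguous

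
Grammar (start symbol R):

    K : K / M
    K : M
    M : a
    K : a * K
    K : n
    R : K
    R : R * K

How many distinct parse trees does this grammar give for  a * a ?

2

Parse trees for a * a:
  [R [K a * [K [M a]]]]
  [R [R [K [M a]]] * [K [M a]]]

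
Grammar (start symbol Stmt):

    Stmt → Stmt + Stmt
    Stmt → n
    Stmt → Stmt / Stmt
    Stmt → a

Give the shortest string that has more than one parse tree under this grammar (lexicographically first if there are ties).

a + a + a

length 1: no string has ≥2 trees
length 3: no string has ≥2 trees
length 5: a + a + a has 2 parse trees

Two derivations of a + a + a:
  Stmt ⇒ Stmt + Stmt ⇒ Stmt + Stmt + Stmt ⇒ a + Stmt + Stmt ⇒ a + a + Stmt ⇒ a + a + a
  Stmt ⇒ Stmt + Stmt ⇒ a + Stmt ⇒ a + Stmt + Stmt ⇒ a + a + Stmt ⇒ a + a + a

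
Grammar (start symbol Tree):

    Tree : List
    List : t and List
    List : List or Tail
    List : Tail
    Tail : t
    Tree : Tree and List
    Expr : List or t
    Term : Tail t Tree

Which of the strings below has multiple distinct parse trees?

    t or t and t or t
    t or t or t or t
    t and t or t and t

t or t and t or t: 1 tree
t or t or t or t: 1 tree
t and t or t and t: 3 trees

t and t or t and t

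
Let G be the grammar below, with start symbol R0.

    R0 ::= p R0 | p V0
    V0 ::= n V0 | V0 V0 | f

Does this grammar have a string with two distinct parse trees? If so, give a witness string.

Witness: p f f f

Derivation 1: R0 ⇒ p V0 ⇒ p V0 V0 ⇒ p V0 V0 V0 ⇒ p f V0 V0 ⇒ p f f V0 ⇒ p f f f
Derivation 2: R0 ⇒ p V0 ⇒ p V0 V0 ⇒ p f V0 ⇒ p f V0 V0 ⇒ p f f V0 ⇒ p f f f

Two distinct leftmost derivations for the same string.

Ambiguous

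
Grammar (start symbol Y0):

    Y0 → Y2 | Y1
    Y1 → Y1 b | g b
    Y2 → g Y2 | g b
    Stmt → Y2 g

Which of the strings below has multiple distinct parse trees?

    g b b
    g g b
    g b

g b

g b b: 1 tree
g g b: 1 tree
g b: 2 trees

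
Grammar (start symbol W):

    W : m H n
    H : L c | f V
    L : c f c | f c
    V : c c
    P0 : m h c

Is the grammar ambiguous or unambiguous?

Ambiguous

Witness: m f c c n

Derivation 1: W ⇒ m H n ⇒ m L c n ⇒ m f c c n
Derivation 2: W ⇒ m H n ⇒ m f V n ⇒ m f c c n

Two distinct leftmost derivations for the same string.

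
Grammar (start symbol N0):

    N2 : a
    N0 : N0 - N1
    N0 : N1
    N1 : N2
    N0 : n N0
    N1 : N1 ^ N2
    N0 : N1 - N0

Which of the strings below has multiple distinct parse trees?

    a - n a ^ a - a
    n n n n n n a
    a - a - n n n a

a - n a ^ a - a: 4 trees
n n n n n n a: 1 tree
a - a - n n n a: 1 tree

a - n a ^ a - a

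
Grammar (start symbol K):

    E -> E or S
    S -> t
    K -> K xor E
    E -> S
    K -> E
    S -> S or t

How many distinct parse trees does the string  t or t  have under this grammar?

2

Parse trees for t or t:
  [K [E [E [S t]] or [S t]]]
  [K [E [S [S t] or t]]]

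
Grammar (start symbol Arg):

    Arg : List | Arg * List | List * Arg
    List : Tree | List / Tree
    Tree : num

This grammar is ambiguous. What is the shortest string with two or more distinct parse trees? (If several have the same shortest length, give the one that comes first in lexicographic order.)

length 1: no string has ≥2 trees
length 3: num * num has 2 parse trees

Two derivations of num * num:
  Arg ⇒ Arg * List ⇒ List * List ⇒ Tree * List ⇒ num * List ⇒ num * Tree ⇒ num * num
  Arg ⇒ List * Arg ⇒ Tree * Arg ⇒ num * Arg ⇒ num * List ⇒ num * Tree ⇒ num * num

num * num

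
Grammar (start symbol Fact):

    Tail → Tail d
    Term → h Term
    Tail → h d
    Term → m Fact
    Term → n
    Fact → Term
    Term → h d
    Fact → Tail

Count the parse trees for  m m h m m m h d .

2

Parse trees for m m h m m m h d:
  [Fact [Term m [Fact [Term m [Fact [Term h [Term m [Fact [Term m [Fact [Term m [Fact [Term h d]]]]]]]]]]]]]
  [Fact [Term m [Fact [Term m [Fact [Term h [Term m [Fact [Term m [Fact [Term m [Fact [Tail h d]]]]]]]]]]]]]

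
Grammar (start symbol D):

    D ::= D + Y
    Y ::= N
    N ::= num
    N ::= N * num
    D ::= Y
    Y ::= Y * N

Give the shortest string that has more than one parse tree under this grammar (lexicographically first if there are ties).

length 1: no string has ≥2 trees
length 3: num * num has 2 parse trees

Two derivations of num * num:
  D ⇒ Y ⇒ N ⇒ N * num ⇒ num * num
  D ⇒ Y ⇒ Y * N ⇒ N * N ⇒ num * N ⇒ num * num

num * num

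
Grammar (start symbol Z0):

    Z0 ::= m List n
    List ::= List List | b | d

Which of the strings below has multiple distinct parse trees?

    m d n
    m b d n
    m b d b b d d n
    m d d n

m b d b b d d n

m d n: 1 tree
m b d n: 1 tree
m b d b b d d n: 42 trees
m d d n: 1 tree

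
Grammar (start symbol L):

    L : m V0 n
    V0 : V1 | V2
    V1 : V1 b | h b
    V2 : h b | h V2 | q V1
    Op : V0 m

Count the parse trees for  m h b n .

Parse trees for m h b n:
  [L m [V0 [V1 h b]] n]
  [L m [V0 [V2 h b]] n]

2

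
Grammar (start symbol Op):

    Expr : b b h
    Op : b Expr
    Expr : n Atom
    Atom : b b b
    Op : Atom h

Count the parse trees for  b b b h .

2

Parse trees for b b b h:
  [Op b [Expr b b h]]
  [Op [Atom b b b] h]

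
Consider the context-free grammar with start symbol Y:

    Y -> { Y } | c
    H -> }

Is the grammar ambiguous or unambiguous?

Unambiguous

(H is unreachable from Y, so its rules don't affect L(Y).) L(Y) is { openⁿ atom closeⁿ : n ≥ 0 }. The bracket depth fixes n, and the derivation is forced at every step.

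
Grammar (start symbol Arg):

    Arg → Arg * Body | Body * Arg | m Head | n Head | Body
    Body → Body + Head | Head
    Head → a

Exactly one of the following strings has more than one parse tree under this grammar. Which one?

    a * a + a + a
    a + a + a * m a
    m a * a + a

a * a + a + a

a * a + a + a: 2 trees
a + a + a * m a: 1 tree
m a * a + a: 1 tree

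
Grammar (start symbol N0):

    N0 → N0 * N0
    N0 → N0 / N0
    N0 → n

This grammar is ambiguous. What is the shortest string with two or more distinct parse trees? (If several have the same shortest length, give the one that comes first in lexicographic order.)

n * n * n

length 1: no string has ≥2 trees
length 3: no string has ≥2 trees
length 5: n * n * n has 2 parse trees

Two derivations of n * n * n:
  N0 ⇒ N0 * N0 ⇒ N0 * N0 * N0 ⇒ n * N0 * N0 ⇒ n * n * N0 ⇒ n * n * n
  N0 ⇒ N0 * N0 ⇒ n * N0 ⇒ n * N0 * N0 ⇒ n * n * N0 ⇒ n * n * n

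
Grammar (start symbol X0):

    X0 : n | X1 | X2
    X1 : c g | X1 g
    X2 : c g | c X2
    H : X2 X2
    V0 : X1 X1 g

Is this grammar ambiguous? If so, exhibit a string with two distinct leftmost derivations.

Ambiguous

Witness: c g

Derivation 1: X0 ⇒ X1 ⇒ c g
Derivation 2: X0 ⇒ X2 ⇒ c g

Two distinct leftmost derivations for the same string.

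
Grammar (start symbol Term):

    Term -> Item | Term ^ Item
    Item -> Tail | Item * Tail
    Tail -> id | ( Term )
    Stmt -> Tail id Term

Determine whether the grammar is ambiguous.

Only Term, Item, Tail are reachable from Term; ignoring the rest: The grammar is stratified — Term handles '^' (left-recursive), Item handles '*', Tail atoms. Each operator has a fixed associativity and precedence level, so every string has one parse.

Unambiguous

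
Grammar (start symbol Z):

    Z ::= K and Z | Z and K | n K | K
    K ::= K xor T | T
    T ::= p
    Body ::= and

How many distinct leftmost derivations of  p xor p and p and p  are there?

4

Parse trees for p xor p and p and p:
  [Z [K [K [T p]] xor [T p]] and [Z [K [T p]] and [Z [K [T p]]]]]
  [Z [K [K [T p]] xor [T p]] and [Z [Z [K [T p]]] and [K [T p]]]]
  [Z [Z [K [K [T p]] xor [T p]] and [Z [K [T p]]]] and [K [T p]]]
  [Z [Z [Z [K [K [T p]] xor [T p]]] and [K [T p]]] and [K [T p]]]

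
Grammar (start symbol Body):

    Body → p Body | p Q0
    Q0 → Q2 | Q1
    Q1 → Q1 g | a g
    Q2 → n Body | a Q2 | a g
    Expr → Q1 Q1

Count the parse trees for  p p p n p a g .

Parse trees for p p p n p a g:
  [Body p [Body p [Body p [Q0 [Q2 n [Body p [Q0 [Q2 a g]]]]]]]]
  [Body p [Body p [Body p [Q0 [Q2 n [Body p [Q0 [Q1 a g]]]]]]]]

2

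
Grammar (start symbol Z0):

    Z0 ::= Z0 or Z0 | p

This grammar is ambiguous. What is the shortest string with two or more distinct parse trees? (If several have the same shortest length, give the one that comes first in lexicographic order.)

p or p or p

length 1: no string has ≥2 trees
length 3: no string has ≥2 trees
length 5: p or p or p has 2 parse trees

Two derivations of p or p or p:
  Z0 ⇒ Z0 or Z0 ⇒ Z0 or Z0 or Z0 ⇒ p or Z0 or Z0 ⇒ p or p or Z0 ⇒ p or p or p
  Z0 ⇒ Z0 or Z0 ⇒ p or Z0 ⇒ p or Z0 or Z0 ⇒ p or p or Z0 ⇒ p or p or p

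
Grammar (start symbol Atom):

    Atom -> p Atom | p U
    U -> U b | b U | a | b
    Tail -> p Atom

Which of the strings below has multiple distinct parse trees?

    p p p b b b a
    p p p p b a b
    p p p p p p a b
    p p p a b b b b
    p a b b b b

p p p b b b a: 1 tree
p p p p b a b: 2 trees
p p p p p p a b: 1 tree
p p p a b b b b: 1 tree
p a b b b b: 1 tree

p p p p b a b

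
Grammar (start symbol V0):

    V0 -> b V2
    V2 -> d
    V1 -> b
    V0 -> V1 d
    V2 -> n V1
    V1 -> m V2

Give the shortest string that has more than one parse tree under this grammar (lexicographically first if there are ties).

b d

length 2: b d has 2 parse trees

Two derivations of b d:
  V0 ⇒ b V2 ⇒ b d
  V0 ⇒ V1 d ⇒ b d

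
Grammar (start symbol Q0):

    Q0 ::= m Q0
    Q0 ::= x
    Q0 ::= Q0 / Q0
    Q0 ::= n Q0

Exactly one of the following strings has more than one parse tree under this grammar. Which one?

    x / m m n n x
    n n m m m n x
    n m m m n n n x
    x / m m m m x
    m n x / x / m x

m n x / x / m x

x / m m n n x: 1 tree
n n m m m n x: 1 tree
n m m m n n n x: 1 tree
x / m m m m x: 1 tree
m n x / x / m x: 9 trees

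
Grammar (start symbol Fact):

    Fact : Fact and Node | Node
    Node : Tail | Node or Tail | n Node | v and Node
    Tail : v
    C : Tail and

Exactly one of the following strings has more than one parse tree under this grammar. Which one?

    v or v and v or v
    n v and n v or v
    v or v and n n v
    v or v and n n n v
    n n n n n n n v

v or v and v or v: 1 tree
n v and n v or v: 6 trees
v or v and n n v: 1 tree
v or v and n n n v: 1 tree
n n n n n n n v: 1 tree

n v and n v or v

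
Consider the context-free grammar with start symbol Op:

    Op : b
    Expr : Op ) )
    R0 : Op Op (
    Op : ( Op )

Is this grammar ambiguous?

(Expr, R0 are unreachable from Op, so their rules don't affect L(Op).) Each string is a nest of matched brackets around a single atom. An opening bracket forces the recursive rule; an atom forces the base rule.

Unambiguous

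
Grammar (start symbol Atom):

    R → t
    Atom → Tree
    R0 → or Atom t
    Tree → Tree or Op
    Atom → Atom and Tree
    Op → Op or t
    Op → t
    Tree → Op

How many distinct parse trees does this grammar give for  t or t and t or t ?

4

Parse trees for t or t and t or t:
  [Atom [Atom [Tree [Tree [Op t]] or [Op t]]] and [Tree [Tree [Op t]] or [Op t]]]
  [Atom [Atom [Tree [Tree [Op t]] or [Op t]]] and [Tree [Op [Op t] or t]]]
  [Atom [Atom [Tree [Op [Op t] or t]]] and [Tree [Tree [Op t]] or [Op t]]]
  [Atom [Atom [Tree [Op [Op t] or t]]] and [Tree [Op [Op t] or t]]]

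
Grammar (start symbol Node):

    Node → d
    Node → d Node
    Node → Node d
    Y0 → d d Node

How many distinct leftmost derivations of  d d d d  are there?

Parse trees for d d d d:
  [Node d [Node d [Node d [Node d]]]]
  [Node d [Node d [Node [Node d] d]]]
  [Node d [Node [Node d [Node d]] d]]
  [Node d [Node [Node [Node d] d] d]]
  [Node [Node d [Node d [Node d]]] d]
  [Node [Node d [Node [Node d] d]] d]
  [Node [Node [Node d [Node d]] d] d]
  [Node [Node [Node [Node d] d] d] d]

8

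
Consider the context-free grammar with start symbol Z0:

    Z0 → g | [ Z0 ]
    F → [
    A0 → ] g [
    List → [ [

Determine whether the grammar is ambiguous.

Unambiguous

Only Z0 is reachable from Z0; ignoring the rest: L(Z0) is { openⁿ atom closeⁿ : n ≥ 0 }. The bracket depth fixes n, and the derivation is forced at every step.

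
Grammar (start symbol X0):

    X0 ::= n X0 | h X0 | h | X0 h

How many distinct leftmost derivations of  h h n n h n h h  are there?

8

Parse trees for h h n n h n h h:
  [X0 h [X0 h [X0 n [X0 n [X0 h [X0 n [X0 h [X0 h]]]]]]]]
  [X0 h [X0 h [X0 n [X0 n [X0 h [X0 n [X0 [X0 h] h]]]]]]]
  [X0 h [X0 h [X0 n [X0 n [X0 h [X0 [X0 n [X0 h]] h]]]]]]
  [X0 h [X0 h [X0 n [X0 n [X0 [X0 h [X0 n [X0 h]]] h]]]]]
  [X0 h [X0 h [X0 n [X0 [X0 n [X0 h [X0 n [X0 h]]]] h]]]]
  [X0 h [X0 h [X0 [X0 n [X0 n [X0 h [X0 n [X0 h]]]]] h]]]
  [X0 h [X0 [X0 h [X0 n [X0 n [X0 h [X0 n [X0 h]]]]]] h]]
  [X0 [X0 h [X0 h [X0 n [X0 n [X0 h [X0 n [X0 h]]]]]]] h]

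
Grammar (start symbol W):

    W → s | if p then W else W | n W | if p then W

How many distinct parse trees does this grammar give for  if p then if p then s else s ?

Parse trees for if p then if p then s else s:
  [W if p then [W if p then [W s]] else [W s]]
  [W if p then [W if p then [W s] else [W s]]]

2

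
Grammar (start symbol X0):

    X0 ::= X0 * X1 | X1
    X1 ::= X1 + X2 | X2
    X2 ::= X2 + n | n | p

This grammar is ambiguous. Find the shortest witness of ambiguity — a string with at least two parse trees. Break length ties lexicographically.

n + n

length 1: no string has ≥2 trees
length 3: n + n has 2 parse trees

Two derivations of n + n:
  X0 ⇒ X1 ⇒ X1 + X2 ⇒ X2 + X2 ⇒ n + X2 ⇒ n + n
  X0 ⇒ X1 ⇒ X2 ⇒ X2 + n ⇒ n + n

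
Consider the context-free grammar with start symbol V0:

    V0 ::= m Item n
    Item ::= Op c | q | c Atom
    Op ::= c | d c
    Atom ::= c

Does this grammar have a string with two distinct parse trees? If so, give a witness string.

Ambiguous

Witness: m c c n

Derivation 1: V0 ⇒ m Item n ⇒ m Op c n ⇒ m c c n
Derivation 2: V0 ⇒ m Item n ⇒ m c Atom n ⇒ m c c n

Two distinct leftmost derivations for the same string.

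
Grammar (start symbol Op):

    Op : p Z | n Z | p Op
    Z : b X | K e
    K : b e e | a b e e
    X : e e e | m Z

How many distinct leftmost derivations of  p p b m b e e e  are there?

2

Parse trees for p p b m b e e e:
  [Op p [Op p [Z b [X m [Z b [X e e e]]]]]]
  [Op p [Op p [Z b [X m [Z [K b e e] e]]]]]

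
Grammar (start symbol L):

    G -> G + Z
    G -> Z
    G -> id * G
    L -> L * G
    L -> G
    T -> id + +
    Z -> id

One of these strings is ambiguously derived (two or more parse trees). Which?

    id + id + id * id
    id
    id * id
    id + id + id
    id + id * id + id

id + id + id * id: 1 tree
id: 1 tree
id * id: 2 trees
id + id + id: 1 tree
id + id * id + id: 1 tree

id * id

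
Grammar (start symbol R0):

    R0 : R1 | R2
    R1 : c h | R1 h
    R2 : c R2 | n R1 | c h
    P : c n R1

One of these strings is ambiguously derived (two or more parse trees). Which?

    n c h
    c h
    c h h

n c h: 1 tree
c h: 2 trees
c h h: 1 tree

c h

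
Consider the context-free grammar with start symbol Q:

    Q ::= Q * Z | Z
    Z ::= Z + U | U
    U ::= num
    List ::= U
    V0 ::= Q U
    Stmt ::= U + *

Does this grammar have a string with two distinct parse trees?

Only Q, Z, U are reachable from Q; ignoring the rest: Q → Q * Z | Z  ;  Z → Z + U | U  — a left-associative chain with U at the bottom. Each string factors uniquely by precedence.

Unambiguous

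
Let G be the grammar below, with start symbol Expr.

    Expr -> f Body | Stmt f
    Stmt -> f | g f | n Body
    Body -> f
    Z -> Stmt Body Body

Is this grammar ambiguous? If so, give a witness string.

Witness: f f

Derivation 1: Expr ⇒ f Body ⇒ f f
Derivation 2: Expr ⇒ Stmt f ⇒ f f

Two distinct leftmost derivations for the same string.

Ambiguous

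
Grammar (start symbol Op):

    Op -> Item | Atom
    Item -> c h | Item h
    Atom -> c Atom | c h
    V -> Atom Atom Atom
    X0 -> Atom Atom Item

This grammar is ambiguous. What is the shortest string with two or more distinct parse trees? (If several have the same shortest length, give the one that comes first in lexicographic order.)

length 2: c h has 2 parse trees

Two derivations of c h:
  Op ⇒ Item ⇒ c h
  Op ⇒ Atom ⇒ c h

c h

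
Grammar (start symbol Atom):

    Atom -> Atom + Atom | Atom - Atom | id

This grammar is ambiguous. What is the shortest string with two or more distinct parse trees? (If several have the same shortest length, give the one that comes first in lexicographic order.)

length 1: no string has ≥2 trees
length 3: no string has ≥2 trees
length 5: id + id + id has 2 parse trees

Two derivations of id + id + id:
  Atom ⇒ Atom + Atom ⇒ Atom + Atom + Atom ⇒ id + Atom + Atom ⇒ id + id + Atom ⇒ id + id + id
  Atom ⇒ Atom + Atom ⇒ id + Atom ⇒ id + Atom + Atom ⇒ id + id + Atom ⇒ id + id + id

id + id + id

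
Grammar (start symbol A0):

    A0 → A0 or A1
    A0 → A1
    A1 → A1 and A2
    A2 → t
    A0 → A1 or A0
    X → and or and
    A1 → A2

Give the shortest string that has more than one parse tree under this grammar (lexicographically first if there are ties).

length 1: no string has ≥2 trees
length 3: t or t has 2 parse trees

Two derivations of t or t:
  A0 ⇒ A0 or A1 ⇒ A1 or A1 ⇒ A2 or A1 ⇒ t or A1 ⇒ t or A2 ⇒ t or t
  A0 ⇒ A1 or A0 ⇒ A2 or A0 ⇒ t or A0 ⇒ t or A1 ⇒ t or A2 ⇒ t or t

t or t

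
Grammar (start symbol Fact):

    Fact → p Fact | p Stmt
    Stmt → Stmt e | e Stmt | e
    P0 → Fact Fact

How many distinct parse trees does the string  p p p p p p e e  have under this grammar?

Parse trees for p p p p p p e e:
  [Fact p [Fact p [Fact p [Fact p [Fact p [Fact p [Stmt [Stmt e] e]]]]]]]
  [Fact p [Fact p [Fact p [Fact p [Fact p [Fact p [Stmt e [Stmt e]]]]]]]]

2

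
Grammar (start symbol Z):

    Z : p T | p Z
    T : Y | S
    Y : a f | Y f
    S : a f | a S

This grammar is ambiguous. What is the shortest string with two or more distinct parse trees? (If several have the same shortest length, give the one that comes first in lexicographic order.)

length 3: p a f has 2 parse trees

Two derivations of p a f:
  Z ⇒ p T ⇒ p Y ⇒ p a f
  Z ⇒ p T ⇒ p S ⇒ p a f

p a f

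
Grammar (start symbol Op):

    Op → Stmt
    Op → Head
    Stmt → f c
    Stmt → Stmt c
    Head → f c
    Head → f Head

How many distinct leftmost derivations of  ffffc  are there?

1

Parse trees for ffffc:
  [Op [Head f [Head f [Head f [Head f c]]]]]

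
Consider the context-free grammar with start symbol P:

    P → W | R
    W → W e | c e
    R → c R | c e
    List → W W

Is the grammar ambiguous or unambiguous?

Witness: c e

Derivation 1: P ⇒ W ⇒ c e
Derivation 2: P ⇒ R ⇒ c e

Two distinct leftmost derivations for the same string.

Ambiguous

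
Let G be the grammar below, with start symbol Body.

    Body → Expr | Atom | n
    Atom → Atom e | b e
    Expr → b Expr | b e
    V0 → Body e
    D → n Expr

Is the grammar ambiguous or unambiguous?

Ambiguous

Witness: b e

Derivation 1: Body ⇒ Expr ⇒ b e
Derivation 2: Body ⇒ Atom ⇒ b e

Two distinct leftmost derivations for the same string.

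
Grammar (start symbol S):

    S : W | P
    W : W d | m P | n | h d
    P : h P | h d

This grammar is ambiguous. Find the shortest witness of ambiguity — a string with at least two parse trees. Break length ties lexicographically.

length 1: no string has ≥2 trees
length 2: h d has 2 parse trees

Two derivations of h d:
  S ⇒ W ⇒ h d
  S ⇒ P ⇒ h d

h d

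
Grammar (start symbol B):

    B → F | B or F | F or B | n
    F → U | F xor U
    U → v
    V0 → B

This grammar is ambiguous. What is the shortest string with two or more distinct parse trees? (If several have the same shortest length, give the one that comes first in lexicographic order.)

length 1: no string has ≥2 trees
length 3: v or v has 2 parse trees

Two derivations of v or v:
  B ⇒ B or F ⇒ F or F ⇒ U or F ⇒ v or F ⇒ v or U ⇒ v or v
  B ⇒ F or B ⇒ U or B ⇒ v or B ⇒ v or F ⇒ v or U ⇒ v or v

v or v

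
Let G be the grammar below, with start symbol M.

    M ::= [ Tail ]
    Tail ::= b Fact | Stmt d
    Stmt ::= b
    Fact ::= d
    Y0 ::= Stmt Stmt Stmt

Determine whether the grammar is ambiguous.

Witness: [ b d ]

Derivation 1: M ⇒ [ Tail ] ⇒ [ b Fact ] ⇒ [ b d ]
Derivation 2: M ⇒ [ Tail ] ⇒ [ Stmt d ] ⇒ [ b d ]

Two distinct leftmost derivations for the same string.

Ambiguous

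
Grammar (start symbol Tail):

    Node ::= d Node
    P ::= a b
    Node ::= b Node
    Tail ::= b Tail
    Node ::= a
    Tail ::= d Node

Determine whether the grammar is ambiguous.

Unambiguous

Only Tail, Node are reachable from Tail; ignoring the rest: Restricted to the reachable nonterminals, every rule has the form A → t or A → t B, and no two rules for the same A share a first terminal. The grammar encodes a DFA — one run per string.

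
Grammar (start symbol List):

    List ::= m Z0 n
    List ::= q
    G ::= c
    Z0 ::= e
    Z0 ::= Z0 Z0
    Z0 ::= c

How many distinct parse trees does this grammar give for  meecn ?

Parse trees for meecn:
  [List m [Z0 [Z0 e] [Z0 [Z0 e] [Z0 c]]] n]
  [List m [Z0 [Z0 [Z0 e] [Z0 e]] [Z0 c]] n]

2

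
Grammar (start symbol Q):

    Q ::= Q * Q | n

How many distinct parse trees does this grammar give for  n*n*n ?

2

Parse trees for n*n*n:
  [Q [Q n] * [Q [Q n] * [Q n]]]
  [Q [Q [Q n] * [Q n]] * [Q n]]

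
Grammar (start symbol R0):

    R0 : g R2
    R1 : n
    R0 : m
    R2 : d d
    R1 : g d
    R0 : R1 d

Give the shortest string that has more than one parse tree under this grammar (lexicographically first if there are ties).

g d d

length 1: no string has ≥2 trees
length 2: no string has ≥2 trees
length 3: g d d has 2 parse trees

Two derivations of g d d:
  R0 ⇒ g R2 ⇒ g d d
  R0 ⇒ R1 d ⇒ g d d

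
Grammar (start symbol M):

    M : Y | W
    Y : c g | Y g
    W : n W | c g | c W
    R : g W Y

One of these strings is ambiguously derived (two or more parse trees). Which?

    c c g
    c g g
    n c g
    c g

c c g: 1 tree
c g g: 1 tree
n c g: 1 tree
c g: 2 trees

c g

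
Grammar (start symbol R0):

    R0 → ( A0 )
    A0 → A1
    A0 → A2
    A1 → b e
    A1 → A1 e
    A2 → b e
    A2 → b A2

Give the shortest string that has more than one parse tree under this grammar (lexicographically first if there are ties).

( b e )

length 4: ( b e ) has 2 parse trees

Two derivations of ( b e ):
  R0 ⇒ ( A0 ) ⇒ ( A1 ) ⇒ ( b e )
  R0 ⇒ ( A0 ) ⇒ ( A2 ) ⇒ ( b e )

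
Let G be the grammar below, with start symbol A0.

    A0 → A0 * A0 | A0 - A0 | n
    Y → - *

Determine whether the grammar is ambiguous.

Ambiguous

Witness: n * n * n

Derivation 1: A0 ⇒ A0 * A0 ⇒ A0 * A0 * A0 ⇒ n * A0 * A0 ⇒ n * n * A0 ⇒ n * n * n
Derivation 2: A0 ⇒ A0 * A0 ⇒ n * A0 ⇒ n * A0 * A0 ⇒ n * n * A0 ⇒ n * n * n

Two distinct leftmost derivations for the same string.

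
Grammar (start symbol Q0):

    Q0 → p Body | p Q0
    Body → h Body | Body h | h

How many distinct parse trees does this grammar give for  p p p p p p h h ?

Parse trees for p p p p p p h h:
  [Q0 p [Q0 p [Q0 p [Q0 p [Q0 p [Q0 p [Body h [Body h]]]]]]]]
  [Q0 p [Q0 p [Q0 p [Q0 p [Q0 p [Q0 p [Body [Body h] h]]]]]]]

2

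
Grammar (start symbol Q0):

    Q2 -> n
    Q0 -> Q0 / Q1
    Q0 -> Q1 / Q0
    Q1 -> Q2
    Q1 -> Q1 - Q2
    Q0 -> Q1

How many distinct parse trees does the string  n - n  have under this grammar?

Parse trees for n - n:
  [Q0 [Q1 [Q1 [Q2 n]] - [Q2 n]]]

1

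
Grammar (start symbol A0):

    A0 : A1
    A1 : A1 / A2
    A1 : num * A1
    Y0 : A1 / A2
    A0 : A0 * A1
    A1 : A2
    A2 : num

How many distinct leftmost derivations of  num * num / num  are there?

Parse trees for num * num / num:
  [A0 [A1 [A1 num * [A1 [A2 num]]] / [A2 num]]]
  [A0 [A1 num * [A1 [A1 [A2 num]] / [A2 num]]]]
  [A0 [A0 [A1 [A2 num]]] * [A1 [A1 [A2 num]] / [A2 num]]]

3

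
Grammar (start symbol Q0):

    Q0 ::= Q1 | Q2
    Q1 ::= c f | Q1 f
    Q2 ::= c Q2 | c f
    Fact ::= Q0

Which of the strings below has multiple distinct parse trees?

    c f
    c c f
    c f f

c f

c f: 2 trees
c c f: 1 tree
c f f: 1 tree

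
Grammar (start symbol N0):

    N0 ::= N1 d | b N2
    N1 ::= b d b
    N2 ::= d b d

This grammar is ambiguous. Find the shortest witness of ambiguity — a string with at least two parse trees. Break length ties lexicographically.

b d b d

length 4: b d b d has 2 parse trees

Two derivations of b d b d:
  N0 ⇒ N1 d ⇒ b d b d
  N0 ⇒ b N2 ⇒ b d b d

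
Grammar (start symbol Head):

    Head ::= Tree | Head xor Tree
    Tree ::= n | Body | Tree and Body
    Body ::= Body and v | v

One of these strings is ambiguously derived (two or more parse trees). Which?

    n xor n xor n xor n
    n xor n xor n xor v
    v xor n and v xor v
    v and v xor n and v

n xor n xor n xor n: 1 tree
n xor n xor n xor v: 1 tree
v xor n and v xor v: 1 tree
v and v xor n and v: 2 trees

v and v xor n and v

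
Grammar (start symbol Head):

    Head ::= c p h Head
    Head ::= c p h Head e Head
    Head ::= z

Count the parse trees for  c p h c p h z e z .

Parse trees for c p h c p h z e z:
  [Head c p h [Head c p h [Head z] e [Head z]]]
  [Head c p h [Head c p h [Head z]] e [Head z]]

2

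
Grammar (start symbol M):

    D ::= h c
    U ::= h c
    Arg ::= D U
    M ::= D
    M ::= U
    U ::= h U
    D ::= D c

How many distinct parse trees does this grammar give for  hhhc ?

1

Parse trees for hhhc:
  [M [U h [U h [U h c]]]]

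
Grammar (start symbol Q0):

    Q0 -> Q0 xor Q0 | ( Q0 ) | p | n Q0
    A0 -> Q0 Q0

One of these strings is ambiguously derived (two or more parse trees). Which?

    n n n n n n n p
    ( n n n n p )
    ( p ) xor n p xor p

( p ) xor n p xor p

n n n n n n n p: 1 tree
( n n n n p ): 1 tree
( p ) xor n p xor p: 3 trees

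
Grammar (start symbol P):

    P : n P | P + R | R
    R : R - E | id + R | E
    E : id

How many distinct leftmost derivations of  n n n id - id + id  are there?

Parse trees for n n n id - id + id:
  [P n [P n [P n [P [P [R [R [E id]] - [E id]]] + [R [E id]]]]]]
  [P n [P n [P [P n [P [R [R [E id]] - [E id]]]] + [R [E id]]]]]
  [P n [P [P n [P n [P [R [R [E id]] - [E id]]]]] + [R [E id]]]]
  [P [P n [P n [P n [P [R [R [E id]] - [E id]]]]]] + [R [E id]]]

4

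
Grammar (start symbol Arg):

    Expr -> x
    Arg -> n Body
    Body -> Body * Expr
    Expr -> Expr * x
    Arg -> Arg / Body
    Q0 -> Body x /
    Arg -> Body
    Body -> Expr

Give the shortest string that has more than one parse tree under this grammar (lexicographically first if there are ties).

length 1: no string has ≥2 trees
length 2: no string has ≥2 trees
length 3: x * x has 2 parse trees

Two derivations of x * x:
  Arg ⇒ Body ⇒ Body * Expr ⇒ Expr * Expr ⇒ x * Expr ⇒ x * x
  Arg ⇒ Body ⇒ Expr ⇒ Expr * x ⇒ x * x

x * x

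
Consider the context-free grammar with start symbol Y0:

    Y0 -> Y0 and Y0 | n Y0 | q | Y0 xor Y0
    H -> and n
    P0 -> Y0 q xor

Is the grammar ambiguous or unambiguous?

Witness: n q and q

Derivation 1: Y0 ⇒ Y0 and Y0 ⇒ n Y0 and Y0 ⇒ n q and Y0 ⇒ n q and q
Derivation 2: Y0 ⇒ n Y0 ⇒ n Y0 and Y0 ⇒ n q and Y0 ⇒ n q and q

Two distinct leftmost derivations for the same string.

Ambiguous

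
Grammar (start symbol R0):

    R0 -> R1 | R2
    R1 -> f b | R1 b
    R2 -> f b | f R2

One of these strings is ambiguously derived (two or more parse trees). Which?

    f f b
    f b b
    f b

f f b: 1 tree
f b b: 1 tree
f b: 2 trees

f b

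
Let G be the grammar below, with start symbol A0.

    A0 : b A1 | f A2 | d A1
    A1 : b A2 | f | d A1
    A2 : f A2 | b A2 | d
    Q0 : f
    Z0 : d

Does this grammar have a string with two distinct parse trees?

(Q0, Z0 are unreachable from A0, so their rules don't affect L(A0).) Each reachable nonterminal has at most one production per leading terminal, and all productions are right-linear; the derivation is determined token-by-token.

Unambiguous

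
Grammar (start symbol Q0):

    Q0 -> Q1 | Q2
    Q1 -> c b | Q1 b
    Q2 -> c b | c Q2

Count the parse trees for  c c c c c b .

1

Parse trees for c c c c c b:
  [Q0 [Q2 c [Q2 c [Q2 c [Q2 c [Q2 c b]]]]]]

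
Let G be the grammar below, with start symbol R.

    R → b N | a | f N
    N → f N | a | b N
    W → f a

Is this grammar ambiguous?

Unambiguous

Only R, N are reachable from R; ignoring the rest: The reachable rules are right-linear with at most one rule per (nonterminal, next-terminal) pair. Each input token forces the next rule, so parsing is deterministic.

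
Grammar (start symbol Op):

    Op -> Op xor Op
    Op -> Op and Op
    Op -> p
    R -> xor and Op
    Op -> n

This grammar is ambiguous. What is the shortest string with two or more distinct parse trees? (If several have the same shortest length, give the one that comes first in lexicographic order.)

n and n and n

length 1: no string has ≥2 trees
length 3: no string has ≥2 trees
length 5: n and n and n has 2 parse trees

Two derivations of n and n and n:
  Op ⇒ Op and Op ⇒ Op and Op and Op ⇒ n and Op and Op ⇒ n and n and Op ⇒ n and n and n
  Op ⇒ Op and Op ⇒ n and Op ⇒ n and Op and Op ⇒ n and n and Op ⇒ n and n and n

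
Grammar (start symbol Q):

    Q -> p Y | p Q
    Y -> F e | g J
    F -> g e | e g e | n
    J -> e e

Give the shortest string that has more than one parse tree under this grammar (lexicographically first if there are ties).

p g e e

length 3: no string has ≥2 trees
length 4: p g e e has 2 parse trees

Two derivations of p g e e:
  Q ⇒ p Y ⇒ p F e ⇒ p g e e
  Q ⇒ p Y ⇒ p g J ⇒ p g e e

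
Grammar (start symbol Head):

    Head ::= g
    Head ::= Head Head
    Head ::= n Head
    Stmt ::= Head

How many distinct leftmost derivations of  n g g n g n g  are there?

Parse trees for n g g n g n g (showing first 6 of 19):
  [Head [Head n [Head g]] [Head [Head g] [Head [Head n [Head g]] [Head n [Head g]]]]]
  [Head [Head n [Head g]] [Head [Head g] [Head n [Head [Head g] [Head n [Head g]]]]]]
  [Head [Head n [Head g]] [Head [Head [Head g] [Head n [Head g]]] [Head n [Head g]]]]
  [Head [Head [Head n [Head g]] [Head g]] [Head [Head n [Head g]] [Head n [Head g]]]]
  [Head [Head [Head n [Head g]] [Head g]] [Head n [Head [Head g] [Head n [Head g]]]]]
  [Head [Head n [Head [Head g] [Head g]]] [Head [Head n [Head g]] [Head n [Head g]]]]

19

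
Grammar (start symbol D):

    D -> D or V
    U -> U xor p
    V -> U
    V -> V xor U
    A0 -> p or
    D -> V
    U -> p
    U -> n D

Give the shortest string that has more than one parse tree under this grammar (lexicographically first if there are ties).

p xor p

length 1: no string has ≥2 trees
length 2: no string has ≥2 trees
length 3: p xor p has 2 parse trees

Two derivations of p xor p:
  D ⇒ V ⇒ U ⇒ U xor p ⇒ p xor p
  D ⇒ V ⇒ V xor U ⇒ U xor U ⇒ p xor U ⇒ p xor p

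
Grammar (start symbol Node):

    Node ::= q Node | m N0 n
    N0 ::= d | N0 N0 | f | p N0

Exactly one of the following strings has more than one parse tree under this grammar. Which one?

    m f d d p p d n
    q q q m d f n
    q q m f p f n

m f d d p p d n

m f d d p p d n: 5 trees
q q q m d f n: 1 tree
q q m f p f n: 1 tree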